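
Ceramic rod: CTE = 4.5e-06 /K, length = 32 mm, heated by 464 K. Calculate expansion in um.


dL = 4.5e-06 * 32 * 464 * 1000 = 66.816 um

66.816


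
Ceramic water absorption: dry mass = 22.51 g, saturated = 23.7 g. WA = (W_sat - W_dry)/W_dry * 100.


WA = (23.7 - 22.51) / 22.51 * 100 = 5.29%

5.29


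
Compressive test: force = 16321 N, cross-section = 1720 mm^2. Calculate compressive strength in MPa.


CS = 16321 / 1720 = 9.5 MPa

9.5


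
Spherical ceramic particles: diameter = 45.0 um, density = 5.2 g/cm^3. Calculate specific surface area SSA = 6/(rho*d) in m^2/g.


SSA = 6 / (5.2 * 45.0) = 0.026 m^2/g

0.026


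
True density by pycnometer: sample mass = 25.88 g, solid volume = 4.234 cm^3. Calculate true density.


TD = 25.88 / 4.234 = 6.112 g/cm^3

6.112


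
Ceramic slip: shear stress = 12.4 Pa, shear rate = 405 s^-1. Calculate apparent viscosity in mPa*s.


eta = tau/gamma * 1000 = 12.4/405 * 1000 = 30.6 mPa*s

30.6


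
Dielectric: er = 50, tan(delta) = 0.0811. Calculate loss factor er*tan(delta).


Loss = 50 * 0.0811 = 4.055

4.055


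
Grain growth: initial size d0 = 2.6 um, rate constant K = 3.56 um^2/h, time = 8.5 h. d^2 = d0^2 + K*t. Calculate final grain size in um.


d^2 = 2.6^2 + 3.56*8.5 = 37.02
d = sqrt(37.02) = 6.08 um

6.08


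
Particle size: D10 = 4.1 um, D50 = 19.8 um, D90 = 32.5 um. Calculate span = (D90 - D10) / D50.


Span = (32.5 - 4.1) / 19.8 = 28.4 / 19.8 = 1.434

1.434


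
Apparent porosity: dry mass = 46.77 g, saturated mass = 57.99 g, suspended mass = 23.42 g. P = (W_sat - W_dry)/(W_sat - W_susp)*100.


P = (57.99 - 46.77) / (57.99 - 23.42) * 100 = 11.22 / 34.57 * 100 = 32.5%

32.5


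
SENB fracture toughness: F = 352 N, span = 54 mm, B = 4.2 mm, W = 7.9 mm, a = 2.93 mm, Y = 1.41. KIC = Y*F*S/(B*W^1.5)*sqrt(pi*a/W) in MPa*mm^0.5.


KIC = 1.41*352*54/(4.2*7.9^1.5)*sqrt(pi*2.93/7.9) = 310.21

310.21


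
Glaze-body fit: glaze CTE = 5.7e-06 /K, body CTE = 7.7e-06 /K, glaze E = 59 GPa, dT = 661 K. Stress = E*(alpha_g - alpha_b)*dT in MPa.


Stress = 59*1000*(5.7e-06 - 7.7e-06)*661 = -78.0 MPa

-78.0


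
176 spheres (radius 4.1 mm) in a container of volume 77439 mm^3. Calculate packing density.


V_sphere = 4/3*pi*4.1^3 = 288.6956 mm^3
Total V = 176*288.6956 = 50810.4256 mm^3
PD = 50810.4256 / 77439 = 0.656

0.656


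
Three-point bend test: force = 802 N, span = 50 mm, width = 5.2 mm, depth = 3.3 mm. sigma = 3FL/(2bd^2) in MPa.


sigma = 3*802*50/(2*5.2*3.3^2) = 1062.2 MPa

1062.2


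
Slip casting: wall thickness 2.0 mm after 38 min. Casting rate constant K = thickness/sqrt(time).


K = 2.0 / sqrt(38) = 2.0 / 6.1644 = 0.324 mm/min^0.5

0.324


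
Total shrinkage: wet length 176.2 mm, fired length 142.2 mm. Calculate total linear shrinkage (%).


TS = (176.2 - 142.2) / 176.2 * 100 = 19.3%

19.3


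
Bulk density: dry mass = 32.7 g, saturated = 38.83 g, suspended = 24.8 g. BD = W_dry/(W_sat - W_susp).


BD = 32.7 / (38.83 - 24.8) = 32.7 / 14.03 = 2.331 g/cm^3

2.331


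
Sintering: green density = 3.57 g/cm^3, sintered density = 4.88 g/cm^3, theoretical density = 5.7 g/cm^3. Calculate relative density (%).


Relative = 4.88 / 5.7 * 100 = 85.6%

85.6


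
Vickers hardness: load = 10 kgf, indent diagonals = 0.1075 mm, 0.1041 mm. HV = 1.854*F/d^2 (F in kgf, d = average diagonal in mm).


d_avg = (0.1075+0.1041)/2 = 0.1058 mm
HV = 1.854*10/0.1058^2 = 1656

1656


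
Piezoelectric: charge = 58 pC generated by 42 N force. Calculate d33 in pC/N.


d33 = 58 / 42 = 1.4 pC/N

1.4


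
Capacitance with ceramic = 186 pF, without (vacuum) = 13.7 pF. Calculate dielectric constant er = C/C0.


er = 186 / 13.7 = 13.58

13.58


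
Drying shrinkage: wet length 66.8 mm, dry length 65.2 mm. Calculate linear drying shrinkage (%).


DS = (66.8 - 65.2) / 66.8 * 100 = 2.4%

2.4


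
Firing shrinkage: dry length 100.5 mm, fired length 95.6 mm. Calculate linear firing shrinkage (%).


FS = (100.5 - 95.6) / 100.5 * 100 = 4.88%

4.88


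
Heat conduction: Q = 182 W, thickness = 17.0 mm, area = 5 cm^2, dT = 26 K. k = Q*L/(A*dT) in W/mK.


k = 182*17.0/1000/(5/10000*26) = 238.0 W/mK

238.0


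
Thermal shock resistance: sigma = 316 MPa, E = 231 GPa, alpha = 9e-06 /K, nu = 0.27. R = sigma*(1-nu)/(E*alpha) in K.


R = 316*(1-0.27)/(231*1000*9e-06) = 111 K

111


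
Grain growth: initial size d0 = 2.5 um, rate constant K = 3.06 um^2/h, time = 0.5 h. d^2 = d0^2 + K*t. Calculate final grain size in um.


d^2 = 2.5^2 + 3.06*0.5 = 7.78
d = sqrt(7.78) = 2.79 um

2.79


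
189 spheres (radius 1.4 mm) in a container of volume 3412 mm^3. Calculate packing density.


V_sphere = 4/3*pi*1.4^3 = 11.494 mm^3
Total V = 189*11.494 = 2172.366 mm^3
PD = 2172.366 / 3412 = 0.637

0.637


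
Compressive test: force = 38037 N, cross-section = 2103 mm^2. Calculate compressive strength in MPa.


CS = 38037 / 2103 = 18.1 MPa

18.1


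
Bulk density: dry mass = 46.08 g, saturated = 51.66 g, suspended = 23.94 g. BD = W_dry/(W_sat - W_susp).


BD = 46.08 / (51.66 - 23.94) = 46.08 / 27.72 = 1.662 g/cm^3

1.662


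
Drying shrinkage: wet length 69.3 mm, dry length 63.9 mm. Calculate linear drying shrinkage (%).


DS = (69.3 - 63.9) / 69.3 * 100 = 7.79%

7.79


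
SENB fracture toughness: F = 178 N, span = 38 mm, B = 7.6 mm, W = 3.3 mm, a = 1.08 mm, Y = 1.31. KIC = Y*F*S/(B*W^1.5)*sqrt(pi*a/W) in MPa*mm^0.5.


KIC = 1.31*178*38/(7.6*3.3^1.5)*sqrt(pi*1.08/3.3) = 197.21

197.21


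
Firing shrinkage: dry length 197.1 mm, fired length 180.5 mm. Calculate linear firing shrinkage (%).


FS = (197.1 - 180.5) / 197.1 * 100 = 8.42%

8.42


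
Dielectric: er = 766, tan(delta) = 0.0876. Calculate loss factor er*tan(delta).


Loss = 766 * 0.0876 = 67.102

67.102


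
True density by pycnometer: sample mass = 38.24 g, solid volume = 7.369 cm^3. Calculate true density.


TD = 38.24 / 7.369 = 5.189 g/cm^3

5.189


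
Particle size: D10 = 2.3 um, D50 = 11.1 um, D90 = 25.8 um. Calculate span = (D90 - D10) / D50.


Span = (25.8 - 2.3) / 11.1 = 23.5 / 11.1 = 2.117

2.117


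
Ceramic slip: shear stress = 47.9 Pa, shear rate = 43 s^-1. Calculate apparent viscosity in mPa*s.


eta = tau/gamma * 1000 = 47.9/43 * 1000 = 1114.0 mPa*s

1114.0


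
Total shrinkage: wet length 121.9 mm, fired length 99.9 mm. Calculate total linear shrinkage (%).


TS = (121.9 - 99.9) / 121.9 * 100 = 18.05%

18.05


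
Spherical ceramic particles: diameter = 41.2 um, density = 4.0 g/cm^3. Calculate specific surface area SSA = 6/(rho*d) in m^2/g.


SSA = 6 / (4.0 * 41.2) = 0.036 m^2/g

0.036


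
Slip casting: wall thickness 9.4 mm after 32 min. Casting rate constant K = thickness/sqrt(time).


K = 9.4 / sqrt(32) = 9.4 / 5.6569 = 1.662 mm/min^0.5

1.662


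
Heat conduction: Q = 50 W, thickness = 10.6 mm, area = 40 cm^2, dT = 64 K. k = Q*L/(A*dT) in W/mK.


k = 50*10.6/1000/(40/10000*64) = 2.07 W/mK

2.07


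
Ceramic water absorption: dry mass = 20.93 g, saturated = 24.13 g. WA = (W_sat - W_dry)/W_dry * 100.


WA = (24.13 - 20.93) / 20.93 * 100 = 15.29%

15.29


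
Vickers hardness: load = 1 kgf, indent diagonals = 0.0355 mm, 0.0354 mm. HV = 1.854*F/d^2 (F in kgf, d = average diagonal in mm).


d_avg = (0.0355+0.0354)/2 = 0.03545 mm
HV = 1.854*1/0.03545^2 = 1475

1475


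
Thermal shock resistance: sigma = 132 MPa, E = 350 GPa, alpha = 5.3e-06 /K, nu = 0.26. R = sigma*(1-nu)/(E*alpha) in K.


R = 132*(1-0.26)/(350*1000*5.3e-06) = 53 K

53


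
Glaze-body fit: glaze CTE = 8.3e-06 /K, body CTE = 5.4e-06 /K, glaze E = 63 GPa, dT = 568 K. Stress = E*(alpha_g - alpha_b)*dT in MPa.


Stress = 63*1000*(8.3e-06 - 5.4e-06)*568 = 103.8 MPa

103.8


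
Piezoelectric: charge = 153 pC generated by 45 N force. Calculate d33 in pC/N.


d33 = 153 / 45 = 3.4 pC/N

3.4


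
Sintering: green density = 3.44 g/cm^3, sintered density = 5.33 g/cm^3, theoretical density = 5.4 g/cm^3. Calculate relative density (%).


Relative = 5.33 / 5.4 * 100 = 98.7%

98.7


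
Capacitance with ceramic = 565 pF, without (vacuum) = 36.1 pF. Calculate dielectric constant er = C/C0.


er = 565 / 36.1 = 15.65

15.65


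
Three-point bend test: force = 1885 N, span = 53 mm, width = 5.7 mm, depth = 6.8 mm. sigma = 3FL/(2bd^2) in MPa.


sigma = 3*1885*53/(2*5.7*6.8^2) = 568.6 MPa

568.6


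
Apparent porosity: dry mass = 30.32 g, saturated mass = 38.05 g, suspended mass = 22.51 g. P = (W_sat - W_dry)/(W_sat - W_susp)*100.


P = (38.05 - 30.32) / (38.05 - 22.51) * 100 = 7.73 / 15.54 * 100 = 49.7%

49.7


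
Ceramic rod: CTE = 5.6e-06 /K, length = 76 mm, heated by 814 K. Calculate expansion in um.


dL = 5.6e-06 * 76 * 814 * 1000 = 346.438 um

346.438


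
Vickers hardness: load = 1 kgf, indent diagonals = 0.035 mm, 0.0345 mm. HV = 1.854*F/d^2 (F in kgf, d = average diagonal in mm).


d_avg = (0.035+0.0345)/2 = 0.03475 mm
HV = 1.854*1/0.03475^2 = 1535

1535


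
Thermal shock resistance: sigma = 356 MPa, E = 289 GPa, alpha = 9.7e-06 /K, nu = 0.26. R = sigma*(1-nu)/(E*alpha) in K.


R = 356*(1-0.26)/(289*1000*9.7e-06) = 94 K

94


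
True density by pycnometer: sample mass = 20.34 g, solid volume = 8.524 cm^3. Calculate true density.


TD = 20.34 / 8.524 = 2.386 g/cm^3

2.386


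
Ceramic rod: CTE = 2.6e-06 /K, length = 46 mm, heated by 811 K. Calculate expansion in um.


dL = 2.6e-06 * 46 * 811 * 1000 = 96.996 um

96.996


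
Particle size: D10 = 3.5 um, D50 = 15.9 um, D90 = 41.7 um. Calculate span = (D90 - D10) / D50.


Span = (41.7 - 3.5) / 15.9 = 38.2 / 15.9 = 2.403

2.403


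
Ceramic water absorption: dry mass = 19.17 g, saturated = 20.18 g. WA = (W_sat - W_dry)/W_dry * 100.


WA = (20.18 - 19.17) / 19.17 * 100 = 5.27%

5.27


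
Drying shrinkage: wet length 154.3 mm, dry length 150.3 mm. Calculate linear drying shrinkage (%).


DS = (154.3 - 150.3) / 154.3 * 100 = 2.59%

2.59


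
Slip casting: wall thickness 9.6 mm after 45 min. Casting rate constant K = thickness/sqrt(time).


K = 9.6 / sqrt(45) = 9.6 / 6.7082 = 1.431 mm/min^0.5

1.431


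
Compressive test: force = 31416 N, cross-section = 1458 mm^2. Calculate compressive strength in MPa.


CS = 31416 / 1458 = 21.5 MPa

21.5


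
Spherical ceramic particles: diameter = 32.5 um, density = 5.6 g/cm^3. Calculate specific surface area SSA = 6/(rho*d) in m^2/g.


SSA = 6 / (5.6 * 32.5) = 0.033 m^2/g

0.033


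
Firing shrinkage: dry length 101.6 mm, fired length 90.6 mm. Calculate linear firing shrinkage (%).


FS = (101.6 - 90.6) / 101.6 * 100 = 10.83%

10.83


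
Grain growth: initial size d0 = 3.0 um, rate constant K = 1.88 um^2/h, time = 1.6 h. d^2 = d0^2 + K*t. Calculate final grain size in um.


d^2 = 3.0^2 + 1.88*1.6 = 12.008
d = sqrt(12.008) = 3.47 um

3.47


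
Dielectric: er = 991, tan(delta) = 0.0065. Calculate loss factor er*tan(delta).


Loss = 991 * 0.0065 = 6.442

6.442


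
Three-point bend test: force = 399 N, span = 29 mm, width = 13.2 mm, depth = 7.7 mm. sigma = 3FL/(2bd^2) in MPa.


sigma = 3*399*29/(2*13.2*7.7^2) = 22.2 MPa

22.2


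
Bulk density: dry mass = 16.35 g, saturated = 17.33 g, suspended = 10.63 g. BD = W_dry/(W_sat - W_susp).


BD = 16.35 / (17.33 - 10.63) = 16.35 / 6.7 = 2.44 g/cm^3

2.44


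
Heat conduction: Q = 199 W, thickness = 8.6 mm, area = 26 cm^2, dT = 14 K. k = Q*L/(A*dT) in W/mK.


k = 199*8.6/1000/(26/10000*14) = 47.02 W/mK

47.02


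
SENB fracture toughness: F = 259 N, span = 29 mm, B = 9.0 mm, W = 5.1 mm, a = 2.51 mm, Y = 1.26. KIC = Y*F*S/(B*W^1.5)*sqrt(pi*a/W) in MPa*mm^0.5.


KIC = 1.26*259*29/(9.0*5.1^1.5)*sqrt(pi*2.51/5.1) = 113.53

113.53


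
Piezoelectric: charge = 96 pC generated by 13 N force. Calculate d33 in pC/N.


d33 = 96 / 13 = 7.4 pC/N

7.4


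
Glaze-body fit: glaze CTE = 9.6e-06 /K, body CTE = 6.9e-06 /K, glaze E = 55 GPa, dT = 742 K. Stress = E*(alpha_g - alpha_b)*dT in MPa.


Stress = 55*1000*(9.6e-06 - 6.9e-06)*742 = 110.2 MPa

110.2


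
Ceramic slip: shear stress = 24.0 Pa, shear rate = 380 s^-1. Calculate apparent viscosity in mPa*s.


eta = tau/gamma * 1000 = 24.0/380 * 1000 = 63.2 mPa*s

63.2


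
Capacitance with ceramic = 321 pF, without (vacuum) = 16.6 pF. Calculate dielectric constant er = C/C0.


er = 321 / 16.6 = 19.34

19.34


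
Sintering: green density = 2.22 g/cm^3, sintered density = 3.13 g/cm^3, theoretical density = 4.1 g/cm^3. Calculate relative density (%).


Relative = 3.13 / 4.1 * 100 = 76.3%

76.3


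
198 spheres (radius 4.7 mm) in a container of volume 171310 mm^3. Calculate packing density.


V_sphere = 4/3*pi*4.7^3 = 434.8928 mm^3
Total V = 198*434.8928 = 86108.7744 mm^3
PD = 86108.7744 / 171310 = 0.503

0.503


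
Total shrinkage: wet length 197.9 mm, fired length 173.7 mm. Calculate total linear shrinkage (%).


TS = (197.9 - 173.7) / 197.9 * 100 = 12.23%

12.23


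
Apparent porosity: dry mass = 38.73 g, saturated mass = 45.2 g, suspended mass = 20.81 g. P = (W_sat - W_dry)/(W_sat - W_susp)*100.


P = (45.2 - 38.73) / (45.2 - 20.81) * 100 = 6.47 / 24.39 * 100 = 26.5%

26.5


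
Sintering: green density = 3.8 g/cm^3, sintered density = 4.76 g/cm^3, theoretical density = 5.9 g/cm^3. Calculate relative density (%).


Relative = 4.76 / 5.9 * 100 = 80.7%

80.7


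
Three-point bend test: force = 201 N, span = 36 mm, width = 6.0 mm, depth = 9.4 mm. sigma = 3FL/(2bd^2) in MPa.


sigma = 3*201*36/(2*6.0*9.4^2) = 20.5 MPa

20.5


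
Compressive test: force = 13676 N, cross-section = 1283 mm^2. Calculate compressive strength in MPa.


CS = 13676 / 1283 = 10.7 MPa

10.7


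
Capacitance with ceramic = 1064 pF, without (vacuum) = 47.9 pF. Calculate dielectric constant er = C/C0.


er = 1064 / 47.9 = 22.21

22.21


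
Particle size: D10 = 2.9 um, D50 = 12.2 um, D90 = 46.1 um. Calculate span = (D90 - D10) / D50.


Span = (46.1 - 2.9) / 12.2 = 43.2 / 12.2 = 3.541

3.541


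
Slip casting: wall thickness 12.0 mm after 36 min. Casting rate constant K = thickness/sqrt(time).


K = 12.0 / sqrt(36) = 12.0 / 6.0 = 2.0 mm/min^0.5

2.0


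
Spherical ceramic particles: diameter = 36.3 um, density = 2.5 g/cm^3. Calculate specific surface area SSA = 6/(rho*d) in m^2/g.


SSA = 6 / (2.5 * 36.3) = 0.066 m^2/g

0.066


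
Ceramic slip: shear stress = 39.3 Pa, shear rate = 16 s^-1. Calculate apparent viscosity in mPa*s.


eta = tau/gamma * 1000 = 39.3/16 * 1000 = 2456.3 mPa*s

2456.3


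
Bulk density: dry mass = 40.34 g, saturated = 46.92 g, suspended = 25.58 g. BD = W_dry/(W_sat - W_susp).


BD = 40.34 / (46.92 - 25.58) = 40.34 / 21.34 = 1.89 g/cm^3

1.89


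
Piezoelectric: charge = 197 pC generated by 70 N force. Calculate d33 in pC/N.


d33 = 197 / 70 = 2.8 pC/N

2.8


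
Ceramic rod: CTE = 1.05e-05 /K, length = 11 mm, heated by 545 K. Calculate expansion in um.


dL = 1.05e-05 * 11 * 545 * 1000 = 62.948 um

62.948


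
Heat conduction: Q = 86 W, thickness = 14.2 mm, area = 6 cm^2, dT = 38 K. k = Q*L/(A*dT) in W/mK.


k = 86*14.2/1000/(6/10000*38) = 53.56 W/mK

53.56


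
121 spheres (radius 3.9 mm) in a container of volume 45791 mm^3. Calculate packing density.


V_sphere = 4/3*pi*3.9^3 = 248.4748 mm^3
Total V = 121*248.4748 = 30065.4508 mm^3
PD = 30065.4508 / 45791 = 0.657

0.657


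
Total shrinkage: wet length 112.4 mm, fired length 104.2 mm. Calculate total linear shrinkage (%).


TS = (112.4 - 104.2) / 112.4 * 100 = 7.3%

7.3


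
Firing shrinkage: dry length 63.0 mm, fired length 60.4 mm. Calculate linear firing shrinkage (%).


FS = (63.0 - 60.4) / 63.0 * 100 = 4.13%

4.13


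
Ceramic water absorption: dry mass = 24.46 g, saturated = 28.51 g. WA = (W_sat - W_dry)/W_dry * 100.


WA = (28.51 - 24.46) / 24.46 * 100 = 16.56%

16.56


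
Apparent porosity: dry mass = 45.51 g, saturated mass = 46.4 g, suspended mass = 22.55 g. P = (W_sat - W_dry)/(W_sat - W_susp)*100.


P = (46.4 - 45.51) / (46.4 - 22.55) * 100 = 0.89 / 23.85 * 100 = 3.7%

3.7


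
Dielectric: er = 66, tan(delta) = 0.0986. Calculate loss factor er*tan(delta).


Loss = 66 * 0.0986 = 6.508

6.508


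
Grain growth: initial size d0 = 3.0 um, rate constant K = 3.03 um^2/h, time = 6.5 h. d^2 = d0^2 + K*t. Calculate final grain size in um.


d^2 = 3.0^2 + 3.03*6.5 = 28.695
d = sqrt(28.695) = 5.36 um

5.36


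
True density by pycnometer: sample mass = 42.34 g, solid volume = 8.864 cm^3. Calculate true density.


TD = 42.34 / 8.864 = 4.777 g/cm^3

4.777


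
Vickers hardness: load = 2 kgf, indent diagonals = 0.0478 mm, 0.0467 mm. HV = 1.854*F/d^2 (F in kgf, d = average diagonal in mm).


d_avg = (0.0478+0.0467)/2 = 0.04725 mm
HV = 1.854*2/0.04725^2 = 1661

1661


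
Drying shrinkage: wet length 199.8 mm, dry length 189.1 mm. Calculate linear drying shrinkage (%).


DS = (199.8 - 189.1) / 199.8 * 100 = 5.36%

5.36


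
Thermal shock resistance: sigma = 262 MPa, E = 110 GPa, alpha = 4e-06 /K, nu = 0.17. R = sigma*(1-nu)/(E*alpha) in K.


R = 262*(1-0.17)/(110*1000*4e-06) = 494 K

494


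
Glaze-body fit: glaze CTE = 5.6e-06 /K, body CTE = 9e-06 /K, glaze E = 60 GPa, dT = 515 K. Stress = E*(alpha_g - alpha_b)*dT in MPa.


Stress = 60*1000*(5.6e-06 - 9e-06)*515 = -105.1 MPa

-105.1


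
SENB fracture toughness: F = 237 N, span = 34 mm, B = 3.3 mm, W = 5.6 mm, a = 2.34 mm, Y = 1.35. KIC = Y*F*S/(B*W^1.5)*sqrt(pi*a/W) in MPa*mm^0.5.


KIC = 1.35*237*34/(3.3*5.6^1.5)*sqrt(pi*2.34/5.6) = 285.01

285.01


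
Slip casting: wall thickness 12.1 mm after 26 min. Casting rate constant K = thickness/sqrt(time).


K = 12.1 / sqrt(26) = 12.1 / 5.099 = 2.373 mm/min^0.5

2.373


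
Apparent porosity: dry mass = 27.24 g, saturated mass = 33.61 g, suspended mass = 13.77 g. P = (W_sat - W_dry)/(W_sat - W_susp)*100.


P = (33.61 - 27.24) / (33.61 - 13.77) * 100 = 6.37 / 19.84 * 100 = 32.1%

32.1


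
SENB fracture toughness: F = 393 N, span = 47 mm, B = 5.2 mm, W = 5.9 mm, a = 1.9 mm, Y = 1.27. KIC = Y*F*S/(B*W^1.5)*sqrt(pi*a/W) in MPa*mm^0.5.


KIC = 1.27*393*47/(5.2*5.9^1.5)*sqrt(pi*1.9/5.9) = 316.62

316.62


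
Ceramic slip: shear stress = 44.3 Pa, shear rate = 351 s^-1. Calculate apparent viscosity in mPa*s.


eta = tau/gamma * 1000 = 44.3/351 * 1000 = 126.2 mPa*s

126.2


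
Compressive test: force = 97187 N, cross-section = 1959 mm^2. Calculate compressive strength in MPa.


CS = 97187 / 1959 = 49.6 MPa

49.6


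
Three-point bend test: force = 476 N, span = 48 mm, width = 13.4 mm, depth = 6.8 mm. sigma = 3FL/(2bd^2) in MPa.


sigma = 3*476*48/(2*13.4*6.8^2) = 55.3 MPa

55.3


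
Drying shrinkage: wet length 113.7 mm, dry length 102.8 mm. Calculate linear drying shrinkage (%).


DS = (113.7 - 102.8) / 113.7 * 100 = 9.59%

9.59


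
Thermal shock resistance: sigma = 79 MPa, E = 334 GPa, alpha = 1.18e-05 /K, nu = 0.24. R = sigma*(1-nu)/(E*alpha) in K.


R = 79*(1-0.24)/(334*1000*1.18e-05) = 15 K

15


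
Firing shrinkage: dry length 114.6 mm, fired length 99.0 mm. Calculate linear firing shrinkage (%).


FS = (114.6 - 99.0) / 114.6 * 100 = 13.61%

13.61


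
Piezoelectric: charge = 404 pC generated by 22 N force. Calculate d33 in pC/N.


d33 = 404 / 22 = 18.4 pC/N

18.4


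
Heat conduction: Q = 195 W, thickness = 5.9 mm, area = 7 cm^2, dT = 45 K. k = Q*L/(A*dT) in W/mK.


k = 195*5.9/1000/(7/10000*45) = 36.52 W/mK

36.52


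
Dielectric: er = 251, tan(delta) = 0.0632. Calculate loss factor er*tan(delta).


Loss = 251 * 0.0632 = 15.863

15.863


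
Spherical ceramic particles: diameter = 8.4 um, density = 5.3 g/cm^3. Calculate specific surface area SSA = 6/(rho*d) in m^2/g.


SSA = 6 / (5.3 * 8.4) = 0.135 m^2/g

0.135


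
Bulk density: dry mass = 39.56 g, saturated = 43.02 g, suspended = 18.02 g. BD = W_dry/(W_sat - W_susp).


BD = 39.56 / (43.02 - 18.02) = 39.56 / 25.0 = 1.582 g/cm^3

1.582


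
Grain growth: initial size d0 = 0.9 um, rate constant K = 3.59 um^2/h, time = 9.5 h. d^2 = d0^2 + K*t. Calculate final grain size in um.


d^2 = 0.9^2 + 3.59*9.5 = 34.915
d = sqrt(34.915) = 5.91 um

5.91


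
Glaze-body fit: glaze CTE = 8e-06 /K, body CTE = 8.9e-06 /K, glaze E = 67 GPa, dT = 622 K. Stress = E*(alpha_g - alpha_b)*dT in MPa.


Stress = 67*1000*(8e-06 - 8.9e-06)*622 = -37.5 MPa

-37.5


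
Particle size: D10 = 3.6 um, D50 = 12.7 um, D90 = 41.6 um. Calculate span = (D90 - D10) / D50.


Span = (41.6 - 3.6) / 12.7 = 38.0 / 12.7 = 2.992

2.992


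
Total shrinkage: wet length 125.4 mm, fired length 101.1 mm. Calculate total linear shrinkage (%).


TS = (125.4 - 101.1) / 125.4 * 100 = 19.38%

19.38


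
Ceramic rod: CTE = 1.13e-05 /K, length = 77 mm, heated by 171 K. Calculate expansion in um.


dL = 1.13e-05 * 77 * 171 * 1000 = 148.787 um

148.787


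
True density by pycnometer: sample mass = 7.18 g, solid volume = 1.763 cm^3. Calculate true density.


TD = 7.18 / 1.763 = 4.073 g/cm^3

4.073


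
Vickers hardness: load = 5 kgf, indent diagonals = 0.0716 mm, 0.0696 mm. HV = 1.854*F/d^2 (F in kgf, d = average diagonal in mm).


d_avg = (0.0716+0.0696)/2 = 0.0706 mm
HV = 1.854*5/0.0706^2 = 1860

1860


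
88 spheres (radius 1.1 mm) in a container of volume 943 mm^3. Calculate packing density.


V_sphere = 4/3*pi*1.1^3 = 5.5753 mm^3
Total V = 88*5.5753 = 490.6264 mm^3
PD = 490.6264 / 943 = 0.52

0.52


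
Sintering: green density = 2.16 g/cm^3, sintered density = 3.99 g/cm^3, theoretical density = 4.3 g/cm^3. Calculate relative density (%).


Relative = 3.99 / 4.3 * 100 = 92.8%

92.8


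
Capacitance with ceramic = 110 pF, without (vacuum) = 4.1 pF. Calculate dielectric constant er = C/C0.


er = 110 / 4.1 = 26.83

26.83


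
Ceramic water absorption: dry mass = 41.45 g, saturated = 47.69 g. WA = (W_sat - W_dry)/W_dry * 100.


WA = (47.69 - 41.45) / 41.45 * 100 = 15.05%

15.05


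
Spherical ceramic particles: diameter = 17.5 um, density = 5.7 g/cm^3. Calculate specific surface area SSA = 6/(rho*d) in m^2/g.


SSA = 6 / (5.7 * 17.5) = 0.06 m^2/g

0.06


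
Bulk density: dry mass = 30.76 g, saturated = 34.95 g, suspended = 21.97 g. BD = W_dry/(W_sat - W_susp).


BD = 30.76 / (34.95 - 21.97) = 30.76 / 12.98 = 2.37 g/cm^3

2.37


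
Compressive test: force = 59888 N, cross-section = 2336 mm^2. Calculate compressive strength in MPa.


CS = 59888 / 2336 = 25.6 MPa

25.6


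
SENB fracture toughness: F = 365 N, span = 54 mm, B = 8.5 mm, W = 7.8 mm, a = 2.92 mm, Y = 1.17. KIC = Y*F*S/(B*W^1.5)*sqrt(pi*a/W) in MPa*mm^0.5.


KIC = 1.17*365*54/(8.5*7.8^1.5)*sqrt(pi*2.92/7.8) = 135.06

135.06


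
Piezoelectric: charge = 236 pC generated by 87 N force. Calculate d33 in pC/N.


d33 = 236 / 87 = 2.7 pC/N

2.7


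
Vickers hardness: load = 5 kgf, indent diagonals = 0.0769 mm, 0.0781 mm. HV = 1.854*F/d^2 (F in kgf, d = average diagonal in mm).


d_avg = (0.0769+0.0781)/2 = 0.0775 mm
HV = 1.854*5/0.0775^2 = 1543

1543


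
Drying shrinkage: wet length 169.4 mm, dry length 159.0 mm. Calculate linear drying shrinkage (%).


DS = (169.4 - 159.0) / 169.4 * 100 = 6.14%

6.14


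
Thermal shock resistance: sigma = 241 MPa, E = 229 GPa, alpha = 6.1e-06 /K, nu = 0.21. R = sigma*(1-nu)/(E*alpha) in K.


R = 241*(1-0.21)/(229*1000*6.1e-06) = 136 K

136


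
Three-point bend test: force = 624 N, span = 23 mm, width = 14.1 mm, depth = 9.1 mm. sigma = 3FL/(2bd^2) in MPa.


sigma = 3*624*23/(2*14.1*9.1^2) = 18.4 MPa

18.4


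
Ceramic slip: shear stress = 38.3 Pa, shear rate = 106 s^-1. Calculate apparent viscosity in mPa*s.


eta = tau/gamma * 1000 = 38.3/106 * 1000 = 361.3 mPa*s

361.3


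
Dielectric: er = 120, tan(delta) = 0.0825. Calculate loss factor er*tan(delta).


Loss = 120 * 0.0825 = 9.9

9.9


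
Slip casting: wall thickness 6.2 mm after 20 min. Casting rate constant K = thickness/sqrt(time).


K = 6.2 / sqrt(20) = 6.2 / 4.4721 = 1.386 mm/min^0.5

1.386


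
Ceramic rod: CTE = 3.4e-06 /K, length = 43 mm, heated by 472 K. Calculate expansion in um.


dL = 3.4e-06 * 43 * 472 * 1000 = 69.006 um

69.006


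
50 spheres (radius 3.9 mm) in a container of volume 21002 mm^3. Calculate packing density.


V_sphere = 4/3*pi*3.9^3 = 248.4748 mm^3
Total V = 50*248.4748 = 12423.74 mm^3
PD = 12423.74 / 21002 = 0.592

0.592


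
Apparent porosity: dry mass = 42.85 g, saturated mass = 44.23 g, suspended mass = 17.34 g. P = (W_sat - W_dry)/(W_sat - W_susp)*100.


P = (44.23 - 42.85) / (44.23 - 17.34) * 100 = 1.38 / 26.89 * 100 = 5.1%

5.1


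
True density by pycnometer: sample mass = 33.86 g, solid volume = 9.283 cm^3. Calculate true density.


TD = 33.86 / 9.283 = 3.648 g/cm^3

3.648


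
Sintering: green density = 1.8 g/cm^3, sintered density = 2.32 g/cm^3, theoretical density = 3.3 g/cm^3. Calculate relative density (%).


Relative = 2.32 / 3.3 * 100 = 70.3%

70.3


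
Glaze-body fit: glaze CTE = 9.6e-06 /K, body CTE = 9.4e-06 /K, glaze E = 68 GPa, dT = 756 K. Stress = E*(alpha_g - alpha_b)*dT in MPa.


Stress = 68*1000*(9.6e-06 - 9.4e-06)*756 = 10.3 MPa

10.3


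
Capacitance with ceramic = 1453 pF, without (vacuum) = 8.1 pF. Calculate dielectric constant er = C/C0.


er = 1453 / 8.1 = 179.38

179.38


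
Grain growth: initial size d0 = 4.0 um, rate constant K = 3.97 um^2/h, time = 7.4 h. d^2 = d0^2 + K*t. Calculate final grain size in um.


d^2 = 4.0^2 + 3.97*7.4 = 45.378
d = sqrt(45.378) = 6.74 um

6.74


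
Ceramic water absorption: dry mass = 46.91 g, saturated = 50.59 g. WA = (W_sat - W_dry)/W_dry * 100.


WA = (50.59 - 46.91) / 46.91 * 100 = 7.84%

7.84


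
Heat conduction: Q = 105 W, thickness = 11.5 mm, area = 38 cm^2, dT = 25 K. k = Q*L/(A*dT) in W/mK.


k = 105*11.5/1000/(38/10000*25) = 12.71 W/mK

12.71


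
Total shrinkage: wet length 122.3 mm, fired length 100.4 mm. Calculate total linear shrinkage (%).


TS = (122.3 - 100.4) / 122.3 * 100 = 17.91%

17.91


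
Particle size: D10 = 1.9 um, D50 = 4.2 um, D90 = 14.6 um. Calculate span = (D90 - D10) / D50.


Span = (14.6 - 1.9) / 4.2 = 12.7 / 4.2 = 3.024

3.024


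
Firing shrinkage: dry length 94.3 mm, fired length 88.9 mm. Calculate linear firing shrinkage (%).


FS = (94.3 - 88.9) / 94.3 * 100 = 5.73%

5.73


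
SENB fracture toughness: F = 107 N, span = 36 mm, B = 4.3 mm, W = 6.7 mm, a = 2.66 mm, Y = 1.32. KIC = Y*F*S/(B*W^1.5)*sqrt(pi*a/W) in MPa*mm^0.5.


KIC = 1.32*107*36/(4.3*6.7^1.5)*sqrt(pi*2.66/6.7) = 76.15

76.15


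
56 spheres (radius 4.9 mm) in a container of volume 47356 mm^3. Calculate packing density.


V_sphere = 4/3*pi*4.9^3 = 492.807 mm^3
Total V = 56*492.807 = 27597.192 mm^3
PD = 27597.192 / 47356 = 0.583

0.583


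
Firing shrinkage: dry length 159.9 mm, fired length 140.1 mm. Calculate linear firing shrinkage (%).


FS = (159.9 - 140.1) / 159.9 * 100 = 12.38%

12.38


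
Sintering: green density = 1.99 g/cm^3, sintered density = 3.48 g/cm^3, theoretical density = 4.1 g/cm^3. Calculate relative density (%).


Relative = 3.48 / 4.1 * 100 = 84.9%

84.9


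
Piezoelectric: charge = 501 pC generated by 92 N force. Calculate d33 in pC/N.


d33 = 501 / 92 = 5.4 pC/N

5.4


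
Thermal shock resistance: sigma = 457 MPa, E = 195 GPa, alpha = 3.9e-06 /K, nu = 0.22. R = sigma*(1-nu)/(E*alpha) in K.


R = 457*(1-0.22)/(195*1000*3.9e-06) = 469 K

469


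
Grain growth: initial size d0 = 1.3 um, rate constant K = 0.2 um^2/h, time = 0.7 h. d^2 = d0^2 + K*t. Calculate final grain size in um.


d^2 = 1.3^2 + 0.2*0.7 = 1.83
d = sqrt(1.83) = 1.35 um

1.35


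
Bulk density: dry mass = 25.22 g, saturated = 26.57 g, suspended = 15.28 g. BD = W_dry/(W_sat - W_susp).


BD = 25.22 / (26.57 - 15.28) = 25.22 / 11.29 = 2.234 g/cm^3

2.234


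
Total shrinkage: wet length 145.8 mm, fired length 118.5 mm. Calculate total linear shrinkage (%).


TS = (145.8 - 118.5) / 145.8 * 100 = 18.72%

18.72


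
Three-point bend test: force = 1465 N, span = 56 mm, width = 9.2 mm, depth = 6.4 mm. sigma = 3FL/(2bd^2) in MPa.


sigma = 3*1465*56/(2*9.2*6.4^2) = 326.6 MPa

326.6


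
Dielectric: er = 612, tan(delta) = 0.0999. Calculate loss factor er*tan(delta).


Loss = 612 * 0.0999 = 61.139

61.139


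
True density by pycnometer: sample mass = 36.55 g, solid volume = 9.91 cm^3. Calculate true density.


TD = 36.55 / 9.91 = 3.688 g/cm^3

3.688


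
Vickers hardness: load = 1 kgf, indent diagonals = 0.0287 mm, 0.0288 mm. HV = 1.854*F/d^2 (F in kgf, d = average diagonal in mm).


d_avg = (0.0287+0.0288)/2 = 0.02875 mm
HV = 1.854*1/0.02875^2 = 2243

2243


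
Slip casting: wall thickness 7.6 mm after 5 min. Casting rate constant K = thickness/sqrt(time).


K = 7.6 / sqrt(5) = 7.6 / 2.2361 = 3.399 mm/min^0.5

3.399


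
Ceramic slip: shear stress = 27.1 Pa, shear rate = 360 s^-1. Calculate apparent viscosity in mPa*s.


eta = tau/gamma * 1000 = 27.1/360 * 1000 = 75.3 mPa*s

75.3


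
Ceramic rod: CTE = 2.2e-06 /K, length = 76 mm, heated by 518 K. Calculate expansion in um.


dL = 2.2e-06 * 76 * 518 * 1000 = 86.61 um

86.61


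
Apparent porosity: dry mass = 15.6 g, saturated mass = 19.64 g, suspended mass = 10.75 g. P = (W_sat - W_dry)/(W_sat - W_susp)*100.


P = (19.64 - 15.6) / (19.64 - 10.75) * 100 = 4.04 / 8.89 * 100 = 45.4%

45.4


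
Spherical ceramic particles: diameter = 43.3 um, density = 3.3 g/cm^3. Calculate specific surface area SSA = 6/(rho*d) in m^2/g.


SSA = 6 / (3.3 * 43.3) = 0.042 m^2/g

0.042


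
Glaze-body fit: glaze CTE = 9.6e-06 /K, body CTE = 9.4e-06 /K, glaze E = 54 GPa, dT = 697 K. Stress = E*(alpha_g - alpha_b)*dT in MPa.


Stress = 54*1000*(9.6e-06 - 9.4e-06)*697 = 7.5 MPa

7.5


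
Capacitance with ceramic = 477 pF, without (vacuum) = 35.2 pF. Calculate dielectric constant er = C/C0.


er = 477 / 35.2 = 13.55

13.55


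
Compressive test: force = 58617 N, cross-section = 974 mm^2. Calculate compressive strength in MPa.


CS = 58617 / 974 = 60.2 MPa

60.2


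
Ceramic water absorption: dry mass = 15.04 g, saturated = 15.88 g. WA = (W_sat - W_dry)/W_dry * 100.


WA = (15.88 - 15.04) / 15.04 * 100 = 5.59%

5.59


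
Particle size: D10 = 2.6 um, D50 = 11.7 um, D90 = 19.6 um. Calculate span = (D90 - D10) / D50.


Span = (19.6 - 2.6) / 11.7 = 17.0 / 11.7 = 1.453

1.453


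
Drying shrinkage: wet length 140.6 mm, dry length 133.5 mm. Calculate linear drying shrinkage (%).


DS = (140.6 - 133.5) / 140.6 * 100 = 5.05%

5.05


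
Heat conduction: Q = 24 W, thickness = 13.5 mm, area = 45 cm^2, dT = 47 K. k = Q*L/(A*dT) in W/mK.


k = 24*13.5/1000/(45/10000*47) = 1.53 W/mK

1.53


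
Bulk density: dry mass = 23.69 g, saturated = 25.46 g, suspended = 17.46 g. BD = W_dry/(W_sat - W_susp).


BD = 23.69 / (25.46 - 17.46) = 23.69 / 8.0 = 2.961 g/cm^3

2.961


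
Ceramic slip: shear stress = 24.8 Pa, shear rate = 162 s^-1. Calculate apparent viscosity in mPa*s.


eta = tau/gamma * 1000 = 24.8/162 * 1000 = 153.1 mPa*s

153.1


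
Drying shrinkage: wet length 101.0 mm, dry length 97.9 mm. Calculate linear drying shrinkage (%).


DS = (101.0 - 97.9) / 101.0 * 100 = 3.07%

3.07


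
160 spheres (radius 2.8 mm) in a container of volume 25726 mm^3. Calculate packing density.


V_sphere = 4/3*pi*2.8^3 = 91.9523 mm^3
Total V = 160*91.9523 = 14712.368 mm^3
PD = 14712.368 / 25726 = 0.572

0.572


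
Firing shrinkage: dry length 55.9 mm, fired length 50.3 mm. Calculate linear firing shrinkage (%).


FS = (55.9 - 50.3) / 55.9 * 100 = 10.02%

10.02


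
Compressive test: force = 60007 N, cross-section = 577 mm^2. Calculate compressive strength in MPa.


CS = 60007 / 577 = 104.0 MPa

104.0


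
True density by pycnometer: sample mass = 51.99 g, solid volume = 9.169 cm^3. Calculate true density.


TD = 51.99 / 9.169 = 5.67 g/cm^3

5.67


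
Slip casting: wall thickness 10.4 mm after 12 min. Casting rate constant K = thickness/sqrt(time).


K = 10.4 / sqrt(12) = 10.4 / 3.4641 = 3.002 mm/min^0.5

3.002


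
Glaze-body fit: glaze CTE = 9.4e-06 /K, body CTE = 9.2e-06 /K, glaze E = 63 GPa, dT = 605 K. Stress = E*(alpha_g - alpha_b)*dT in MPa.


Stress = 63*1000*(9.4e-06 - 9.2e-06)*605 = 7.6 MPa

7.6


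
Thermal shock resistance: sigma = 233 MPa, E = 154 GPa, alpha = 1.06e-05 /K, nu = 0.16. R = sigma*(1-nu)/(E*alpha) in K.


R = 233*(1-0.16)/(154*1000*1.06e-05) = 120 K

120


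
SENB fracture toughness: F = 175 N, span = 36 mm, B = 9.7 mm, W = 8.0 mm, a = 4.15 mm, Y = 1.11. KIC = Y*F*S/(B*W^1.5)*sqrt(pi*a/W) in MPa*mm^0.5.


KIC = 1.11*175*36/(9.7*8.0^1.5)*sqrt(pi*4.15/8.0) = 40.67

40.67


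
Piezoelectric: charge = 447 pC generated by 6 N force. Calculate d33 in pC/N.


d33 = 447 / 6 = 74.5 pC/N

74.5


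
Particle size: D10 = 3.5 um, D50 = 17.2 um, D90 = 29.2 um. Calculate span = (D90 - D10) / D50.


Span = (29.2 - 3.5) / 17.2 = 25.7 / 17.2 = 1.494

1.494


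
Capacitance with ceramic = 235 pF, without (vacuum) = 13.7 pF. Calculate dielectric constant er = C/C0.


er = 235 / 13.7 = 17.15

17.15


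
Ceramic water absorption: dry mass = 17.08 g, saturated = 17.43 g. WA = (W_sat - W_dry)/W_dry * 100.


WA = (17.43 - 17.08) / 17.08 * 100 = 2.05%

2.05


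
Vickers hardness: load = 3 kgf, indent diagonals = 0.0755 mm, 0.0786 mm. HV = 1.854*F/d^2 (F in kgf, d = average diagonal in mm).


d_avg = (0.0755+0.0786)/2 = 0.07705 mm
HV = 1.854*3/0.07705^2 = 937

937


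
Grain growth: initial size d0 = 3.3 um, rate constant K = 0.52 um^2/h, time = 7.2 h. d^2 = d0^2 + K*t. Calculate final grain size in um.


d^2 = 3.3^2 + 0.52*7.2 = 14.634
d = sqrt(14.634) = 3.83 um

3.83


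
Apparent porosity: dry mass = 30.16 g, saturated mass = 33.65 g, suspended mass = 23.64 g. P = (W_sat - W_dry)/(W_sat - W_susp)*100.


P = (33.65 - 30.16) / (33.65 - 23.64) * 100 = 3.49 / 10.01 * 100 = 34.9%

34.9


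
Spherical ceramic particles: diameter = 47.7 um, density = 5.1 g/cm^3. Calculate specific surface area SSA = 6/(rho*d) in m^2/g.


SSA = 6 / (5.1 * 47.7) = 0.025 m^2/g

0.025


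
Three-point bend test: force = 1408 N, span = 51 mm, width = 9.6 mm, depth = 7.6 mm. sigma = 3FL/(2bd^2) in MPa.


sigma = 3*1408*51/(2*9.6*7.6^2) = 194.3 MPa

194.3


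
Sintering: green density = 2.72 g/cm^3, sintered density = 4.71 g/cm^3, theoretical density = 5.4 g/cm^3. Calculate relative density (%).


Relative = 4.71 / 5.4 * 100 = 87.2%

87.2


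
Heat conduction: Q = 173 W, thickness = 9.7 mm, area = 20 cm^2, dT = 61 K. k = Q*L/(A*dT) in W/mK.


k = 173*9.7/1000/(20/10000*61) = 13.75 W/mK

13.75


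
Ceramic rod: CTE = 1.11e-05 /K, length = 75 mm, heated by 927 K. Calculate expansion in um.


dL = 1.11e-05 * 75 * 927 * 1000 = 771.728 um

771.728


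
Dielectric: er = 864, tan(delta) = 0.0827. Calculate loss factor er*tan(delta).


Loss = 864 * 0.0827 = 71.453

71.453


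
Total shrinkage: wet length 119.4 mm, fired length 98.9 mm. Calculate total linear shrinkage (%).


TS = (119.4 - 98.9) / 119.4 * 100 = 17.17%

17.17


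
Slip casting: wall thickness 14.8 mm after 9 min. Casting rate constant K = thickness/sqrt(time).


K = 14.8 / sqrt(9) = 14.8 / 3.0 = 4.933 mm/min^0.5

4.933


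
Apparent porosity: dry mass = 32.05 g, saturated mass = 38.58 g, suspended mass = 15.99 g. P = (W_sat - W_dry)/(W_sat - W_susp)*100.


P = (38.58 - 32.05) / (38.58 - 15.99) * 100 = 6.53 / 22.59 * 100 = 28.9%

28.9


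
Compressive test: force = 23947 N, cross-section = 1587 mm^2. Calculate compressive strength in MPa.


CS = 23947 / 1587 = 15.1 MPa

15.1


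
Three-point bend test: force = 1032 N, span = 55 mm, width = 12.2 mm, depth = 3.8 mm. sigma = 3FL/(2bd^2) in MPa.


sigma = 3*1032*55/(2*12.2*3.8^2) = 483.3 MPa

483.3


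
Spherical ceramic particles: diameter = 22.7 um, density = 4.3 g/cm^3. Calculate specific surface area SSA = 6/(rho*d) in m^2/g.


SSA = 6 / (4.3 * 22.7) = 0.061 m^2/g

0.061


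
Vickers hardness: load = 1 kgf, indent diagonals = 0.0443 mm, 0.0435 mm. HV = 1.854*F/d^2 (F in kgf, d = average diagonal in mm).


d_avg = (0.0443+0.0435)/2 = 0.0439 mm
HV = 1.854*1/0.0439^2 = 962

962


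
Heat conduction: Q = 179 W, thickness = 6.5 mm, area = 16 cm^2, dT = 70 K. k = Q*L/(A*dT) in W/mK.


k = 179*6.5/1000/(16/10000*70) = 10.39 W/mK

10.39


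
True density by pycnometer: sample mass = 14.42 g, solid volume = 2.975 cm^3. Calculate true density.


TD = 14.42 / 2.975 = 4.847 g/cm^3

4.847


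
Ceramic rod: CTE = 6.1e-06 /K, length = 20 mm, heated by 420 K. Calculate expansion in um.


dL = 6.1e-06 * 20 * 420 * 1000 = 51.24 um

51.24


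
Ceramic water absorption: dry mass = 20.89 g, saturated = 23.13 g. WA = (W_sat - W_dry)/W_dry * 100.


WA = (23.13 - 20.89) / 20.89 * 100 = 10.72%

10.72


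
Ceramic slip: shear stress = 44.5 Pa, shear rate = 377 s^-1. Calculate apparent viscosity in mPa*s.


eta = tau/gamma * 1000 = 44.5/377 * 1000 = 118.0 mPa*s

118.0


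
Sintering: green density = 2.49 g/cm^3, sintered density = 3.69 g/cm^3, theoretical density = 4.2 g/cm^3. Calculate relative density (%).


Relative = 3.69 / 4.2 * 100 = 87.9%

87.9


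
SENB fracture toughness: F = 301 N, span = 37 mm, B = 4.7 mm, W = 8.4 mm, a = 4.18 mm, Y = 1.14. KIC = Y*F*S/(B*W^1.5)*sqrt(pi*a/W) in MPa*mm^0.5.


KIC = 1.14*301*37/(4.7*8.4^1.5)*sqrt(pi*4.18/8.4) = 138.73

138.73


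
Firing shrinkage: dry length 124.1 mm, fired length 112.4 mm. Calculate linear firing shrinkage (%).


FS = (124.1 - 112.4) / 124.1 * 100 = 9.43%

9.43


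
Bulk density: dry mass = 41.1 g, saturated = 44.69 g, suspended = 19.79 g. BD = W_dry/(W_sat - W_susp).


BD = 41.1 / (44.69 - 19.79) = 41.1 / 24.9 = 1.651 g/cm^3

1.651


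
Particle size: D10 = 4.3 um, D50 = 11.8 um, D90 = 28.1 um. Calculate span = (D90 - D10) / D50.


Span = (28.1 - 4.3) / 11.8 = 23.8 / 11.8 = 2.017

2.017


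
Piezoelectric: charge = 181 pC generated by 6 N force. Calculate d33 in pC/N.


d33 = 181 / 6 = 30.2 pC/N

30.2


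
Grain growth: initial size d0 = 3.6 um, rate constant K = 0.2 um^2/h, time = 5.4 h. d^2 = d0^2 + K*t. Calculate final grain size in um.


d^2 = 3.6^2 + 0.2*5.4 = 14.04
d = sqrt(14.04) = 3.75 um

3.75


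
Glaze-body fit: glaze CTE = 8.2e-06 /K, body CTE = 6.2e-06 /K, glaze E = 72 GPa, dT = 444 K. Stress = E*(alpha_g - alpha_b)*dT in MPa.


Stress = 72*1000*(8.2e-06 - 6.2e-06)*444 = 63.9 MPa

63.9


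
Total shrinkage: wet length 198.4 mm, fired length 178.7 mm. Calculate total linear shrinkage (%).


TS = (198.4 - 178.7) / 198.4 * 100 = 9.93%

9.93


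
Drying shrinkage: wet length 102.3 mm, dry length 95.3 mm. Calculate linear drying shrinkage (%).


DS = (102.3 - 95.3) / 102.3 * 100 = 6.84%

6.84


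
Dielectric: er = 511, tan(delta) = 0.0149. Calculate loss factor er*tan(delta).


Loss = 511 * 0.0149 = 7.614

7.614


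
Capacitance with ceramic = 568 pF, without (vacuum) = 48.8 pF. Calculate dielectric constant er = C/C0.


er = 568 / 48.8 = 11.64

11.64


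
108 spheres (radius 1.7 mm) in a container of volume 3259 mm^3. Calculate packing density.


V_sphere = 4/3*pi*1.7^3 = 20.5795 mm^3
Total V = 108*20.5795 = 2222.586 mm^3
PD = 2222.586 / 3259 = 0.682

0.682
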